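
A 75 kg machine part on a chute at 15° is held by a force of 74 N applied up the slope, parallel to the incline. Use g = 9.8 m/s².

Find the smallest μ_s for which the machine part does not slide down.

N = m g cos θ = 710 N.
Friction must make up the shortfall along the incline: f = m g sin θ − P = 190.2 − 74 = 116.2 N.
At the threshold f = μ_s N, so μ_s,min = 116.2/710 = 0.164.

μ_s,min ≈ 0.164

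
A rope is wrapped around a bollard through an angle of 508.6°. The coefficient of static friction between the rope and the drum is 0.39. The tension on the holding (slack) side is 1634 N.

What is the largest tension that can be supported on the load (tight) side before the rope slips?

At impending slip the capstan equation gives T₂/T₁ = e^{μβ} with β in radians.
β = 508.6° × π/180 = 8.877 rad.
e^{μβ} = e^{0.39×8.877} = 31.88.
T₂ = T₁ · e^{μβ} = 1634 × 31.88 = 52100 N.

T_max ≈ 52100 N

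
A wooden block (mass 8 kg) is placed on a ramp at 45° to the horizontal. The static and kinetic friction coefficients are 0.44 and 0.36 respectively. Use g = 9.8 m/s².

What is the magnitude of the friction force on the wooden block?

f ≈ 20 N (up the incline)

Perpendicular to the surface, N = m g cos θ = 8·9.8·cos 45° = 55.44 N.
For equilibrium along the incline, friction must balance the weight component: f = m g sin θ = 55.44 N up the slope.
Static friction can supply at most μ_s N = 24.39 N.
|55.44| exceeds 24.39 N, so the wooden block slips down-slope; friction is kinetic, f = μ_k N = 0.36×55.44 = 20 N.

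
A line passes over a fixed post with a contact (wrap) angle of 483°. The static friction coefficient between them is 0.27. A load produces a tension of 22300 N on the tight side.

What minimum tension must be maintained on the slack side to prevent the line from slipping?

Capstan equation at impending slip: T_tight/T_slack = e^{μβ}.
β = 483° = 8.43 rad; e^{μβ} = e^{0.27×8.43} = 9.738.
T_slack = T_tight / e^{μβ} = 22300 / 9.738 = 2290 N.

T_min ≈ 2290 N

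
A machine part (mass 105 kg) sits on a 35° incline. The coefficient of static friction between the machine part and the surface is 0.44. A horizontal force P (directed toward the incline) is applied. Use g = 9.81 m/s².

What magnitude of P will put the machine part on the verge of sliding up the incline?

P ≈ 1700 N

At impending motion up the slope, friction acts down-slope at its limit: f = μ_s N.
Perpendicular to the incline: N = m g cos θ + P sin θ.
Along the incline: P cos θ = m g sin θ + μ_s N = m g sin θ + μ_s (m g cos θ + P sin θ).
Solving, P (cos θ − μ_s sin θ) = m g (sin θ + μ_s cos θ), so P = 105×9.81×(sin 35° + 0.44 cos 35°)/(cos 35° − 0.44 sin 35°) = 1030×0.934/0.5668 = 1700 N.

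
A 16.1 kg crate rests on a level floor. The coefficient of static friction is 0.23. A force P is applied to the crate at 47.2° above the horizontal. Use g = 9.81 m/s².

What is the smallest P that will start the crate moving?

P ≈ 42.8 N

N = m g − P sin α (the pull lifts the crate).
At impending slip, P cos α = μ_s N = μ_s (m g − P sin α).
Solving: P (cos α + μ_s sin α) = μ_s m g → P = 0.23×158/(cos 47.2° + 0.23 sin 47.2°) = 36.3/0.8482 = 42.8 N.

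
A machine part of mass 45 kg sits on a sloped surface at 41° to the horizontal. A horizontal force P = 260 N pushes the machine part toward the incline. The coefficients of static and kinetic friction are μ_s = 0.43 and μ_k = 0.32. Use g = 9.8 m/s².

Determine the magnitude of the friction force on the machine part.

Resolve perpendicular to the incline: N = m g cos θ + P sin θ = 45×9.8×cos 41° + 260×sin 41° = 503.4 N.
Parallel to the incline: P cos θ − m g sin θ = 196.2 − 289.3 = -93.1 N; the friction needed to balance this is 93.1 N acting up the slope.
Maximum static friction: μ_s N = 0.43 × 503.4 = 216.5 N.
|f_req| = 93.1 ≤ 216.5 N → the machine part is in equilibrium; friction equals the required value.

f ≈ 93.1 N (up the incline)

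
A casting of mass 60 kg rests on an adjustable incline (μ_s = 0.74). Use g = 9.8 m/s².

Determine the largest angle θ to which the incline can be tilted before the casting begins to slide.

θ_max ≈ 36.5°

At the slip threshold, m g sin θ = μ_s · m g cos θ, so tan θ = μ_s.
θ_max = arctan(0.74) = 36.5°.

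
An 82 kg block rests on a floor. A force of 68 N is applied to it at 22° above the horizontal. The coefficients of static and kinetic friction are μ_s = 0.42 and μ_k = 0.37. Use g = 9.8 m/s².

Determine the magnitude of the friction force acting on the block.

f ≈ 63 N

The vertical component of P reduces the normal force: N = m g − P sin α = 803.6 − 25.47 = 778.1 N.
Horizontally, friction must balance P cos α = 63.05 N.
The static-friction limit is μ_s N = 326.8 N.
Since 63.05 N does not exceed the limit, the block stays at rest and f = 63 N.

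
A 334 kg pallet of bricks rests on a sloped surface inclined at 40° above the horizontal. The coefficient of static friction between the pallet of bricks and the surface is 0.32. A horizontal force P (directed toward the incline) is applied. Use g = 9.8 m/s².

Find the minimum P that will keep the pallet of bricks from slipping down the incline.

P_min ≈ 1340 N

The pallet of bricks tends to slide down (tan θ > μ_s), so at the point of impending slip friction acts up-slope at its limit: f = μ_s N.
Perpendicular to the incline: N = m g cos θ + P sin θ.
Along the incline: P cos θ + μ_s N = m g sin θ, i.e. P cos θ + μ_s (m g cos θ + P sin θ) = m g sin θ.
Solving, P (cos θ + μ_s sin θ) = m g (sin θ − μ_s cos θ), so P = 3270×0.3977/0.9717 = 1340 N.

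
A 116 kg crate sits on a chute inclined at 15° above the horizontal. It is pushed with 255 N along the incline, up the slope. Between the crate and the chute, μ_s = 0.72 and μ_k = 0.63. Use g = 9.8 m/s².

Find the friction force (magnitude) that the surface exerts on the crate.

f ≈ 39.2 N (up the incline)

The normal reaction is N = m g cos θ = 1098 N.
For equilibrium along the incline the friction force must supply f = m g sin θ − P = 294.2 − 255 = 39.23 N (positive meaning up-slope).
Static friction can supply at most μ_s N = 790.6 N.
Since |39.23| ≤ 790.6 N, no slip — friction simply equals what equilibrium demands.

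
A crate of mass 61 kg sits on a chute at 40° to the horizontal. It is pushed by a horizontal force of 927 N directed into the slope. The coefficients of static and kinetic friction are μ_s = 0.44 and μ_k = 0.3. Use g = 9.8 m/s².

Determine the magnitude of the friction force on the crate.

f ≈ 326 N (down the incline)

The horizontal push has a component P sin θ into the surface, so N = m g cos θ + P sin θ = 457.9 + 595.9 = 1054 N.
Along the incline, the net driving force (taking up-slope positive) is P cos θ − m g sin θ = 710.1 − 384.3 = 325.9 N, so equilibrium requires friction f = -325.9 N (down-slope).
Maximum static friction: μ_s N = 0.44 × 1054 = 463.7 N.
Since 325.9 N is within the 463.7 N limit, the crate stays put and friction is exactly 326 N.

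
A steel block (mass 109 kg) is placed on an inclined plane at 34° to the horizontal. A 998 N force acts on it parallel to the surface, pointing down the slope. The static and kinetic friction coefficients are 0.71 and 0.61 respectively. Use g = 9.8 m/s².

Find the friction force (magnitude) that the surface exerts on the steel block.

Perpendicular to the surface, N = m g cos θ = 109·9.8·cos 34° = 885.6 N.
The friction needed for equilibrium is m g sin θ + P = 597.3 + 998 = 1595 N, measured positive up-slope.
Maximum static friction available: μ_s N = 0.71 × 885.6 = 628.8 N.
|1595| exceeds 628.8 N, so the steel block slips down-slope; friction is kinetic, f = μ_k N = 0.61×885.6 = 540 N.

f ≈ 540 N (up the incline)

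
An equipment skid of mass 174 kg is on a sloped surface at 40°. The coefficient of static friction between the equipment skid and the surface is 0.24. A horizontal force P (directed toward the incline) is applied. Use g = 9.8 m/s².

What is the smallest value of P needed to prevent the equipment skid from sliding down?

P_min ≈ 850 N

The equipment skid tends to slide down (tan θ > μ_s), so at the point of impending slip friction acts up-slope at its limit: f = μ_s N.
Perpendicular to the incline: N = m g cos θ + P sin θ.
Along the incline: P cos θ + μ_s N = m g sin θ, i.e. P cos θ + μ_s (m g cos θ + P sin θ) = m g sin θ.
Solving, P (cos θ + μ_s sin θ) = m g (sin θ − μ_s cos θ), so P = 1710×0.4589/0.9203 = 850 N.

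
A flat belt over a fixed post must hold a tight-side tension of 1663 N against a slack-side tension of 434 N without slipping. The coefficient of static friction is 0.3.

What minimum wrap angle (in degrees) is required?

T₂/T₁ = e^{μβ} → β = ln(T₂/T₁)/μ.
β = ln(1663/434)/0.3 = 1.343/0.3 = 4.478 rad.
In degrees: β = 4.478 × 180/π = 257°.

β_min ≈ 257°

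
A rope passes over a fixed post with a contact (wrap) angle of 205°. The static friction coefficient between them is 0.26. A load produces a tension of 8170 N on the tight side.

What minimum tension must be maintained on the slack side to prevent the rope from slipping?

T_min ≈ 3220 N

Capstan equation at impending slip: T_tight/T_slack = e^{μβ}.
β = 205° = 3.578 rad; e^{μβ} = e^{0.26×3.578} = 2.535.
T_slack = T_tight / e^{μβ} = 8170 / 2.535 = 3220 N.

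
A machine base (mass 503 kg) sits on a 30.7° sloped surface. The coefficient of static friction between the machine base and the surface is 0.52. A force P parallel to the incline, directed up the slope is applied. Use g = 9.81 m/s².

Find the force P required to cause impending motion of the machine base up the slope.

P ≈ 4730 N

At impending motion up the slope, friction acts down-slope at its limit: f = μ_s N.
P is parallel to the surface, so N = m g cos θ = 4240 N.
Along the incline: P = m g sin θ + μ_s N = 2520 + 0.52×4240 = 4730 N.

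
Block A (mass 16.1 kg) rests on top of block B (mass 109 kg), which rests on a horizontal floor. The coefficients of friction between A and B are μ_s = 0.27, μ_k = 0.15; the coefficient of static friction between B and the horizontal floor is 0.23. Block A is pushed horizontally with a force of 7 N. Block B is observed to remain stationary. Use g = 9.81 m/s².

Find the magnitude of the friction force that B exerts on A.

f ≈ 7 N

Normal force at the A–B interface: N₁ = m_A g = 157.9 N.
Maximum static friction on A from B: μ_s N₁ = 0.27×157.9 = 42.64 N.
P = 7 N is within that limit, so A and B move together (both at rest); the A–B friction is simply f₁ = P = 7 N.
By Newton's third law B feels 7 N forward from A. With B stationary, the floor's static friction on B balances it: f₂ = 7 N (well within μ_s(m_A+m_B)g = 282.3 N).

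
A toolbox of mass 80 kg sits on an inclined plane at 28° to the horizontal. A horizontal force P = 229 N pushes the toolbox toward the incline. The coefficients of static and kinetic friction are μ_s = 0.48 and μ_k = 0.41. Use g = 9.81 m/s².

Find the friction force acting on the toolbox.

Resolve perpendicular to the incline: N = m g cos θ + P sin θ = 80×9.81×cos 28° + 229×sin 28° = 800.4 N.
Parallel to the incline: P cos θ − m g sin θ = 202.2 − 368.4 = -166.2 N; the friction needed to balance this is 166.2 N acting up the slope.
The limit of static friction is μ_s N = 384.2 N.
Since 166.2 N is within the 384.2 N limit, the toolbox stays put and friction is exactly 166 N.

f ≈ 166 N (up the incline)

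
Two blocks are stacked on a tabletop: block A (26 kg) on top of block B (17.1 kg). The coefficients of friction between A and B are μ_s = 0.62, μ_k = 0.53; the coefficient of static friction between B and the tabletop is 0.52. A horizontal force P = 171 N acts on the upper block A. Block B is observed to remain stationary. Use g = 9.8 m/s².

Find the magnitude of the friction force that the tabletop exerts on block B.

The normal force B exerts on A is simply A's weight, N₁ = 254.8 N.
Maximum static friction on A from B: μ_s N₁ = 0.62×254.8 = 158 N.
Since P = 171 N > 158 N, A slides on B; the A–B friction is kinetic: f₁ = μ_k N₁ = 0.53×254.8 = 135 N.
B experiences an equal 135 N forward from A (third law). B is in equilibrium, so the floor supplies f₂ = 135 N of static friction (limit μ_s(m_A+m_B)g = 219.6 N, not exceeded).

f ≈ 135 N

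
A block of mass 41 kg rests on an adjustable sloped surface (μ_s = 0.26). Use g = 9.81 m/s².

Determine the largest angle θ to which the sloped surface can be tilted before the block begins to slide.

θ_max ≈ 14.6°

At the slip threshold, m g sin θ = μ_s · m g cos θ, so tan θ = μ_s.
θ_max = arctan(0.26) = 14.6°.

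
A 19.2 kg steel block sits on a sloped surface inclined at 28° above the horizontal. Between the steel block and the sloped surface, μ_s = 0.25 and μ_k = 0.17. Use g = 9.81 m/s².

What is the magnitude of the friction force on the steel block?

f ≈ 28.3 N (up the incline)

Perpendicular to the surface, N = m g cos θ = 19.2·9.81·cos 28° = 166.3 N.
For equilibrium along the incline, friction must balance the weight component: f = m g sin θ = 88.43 N up the slope.
Static friction can supply at most μ_s N = 41.58 N.
Since |88.43| > 41.58 N, static friction cannot hold it; the steel block slides down the incline and kinetic friction applies: f = μ_k N = 0.17 × 166.3 = 28.3 N.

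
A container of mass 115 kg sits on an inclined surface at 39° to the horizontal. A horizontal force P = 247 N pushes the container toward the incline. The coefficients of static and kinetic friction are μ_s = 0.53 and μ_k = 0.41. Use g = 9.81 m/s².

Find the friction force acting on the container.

Resolve perpendicular to the incline: N = m g cos θ + P sin θ = 115×9.81×cos 39° + 247×sin 39° = 1032 N.
Parallel to the incline: P cos θ − m g sin θ = 192 − 710 = -518 N; the friction needed to balance this is 518 N acting up the slope.
Maximum static friction: μ_s N = 0.53 × 1032 = 547.1 N.
|f_req| = 518 ≤ 547.1 N → the container is in equilibrium; friction equals the required value.

f ≈ 518 N (up the incline)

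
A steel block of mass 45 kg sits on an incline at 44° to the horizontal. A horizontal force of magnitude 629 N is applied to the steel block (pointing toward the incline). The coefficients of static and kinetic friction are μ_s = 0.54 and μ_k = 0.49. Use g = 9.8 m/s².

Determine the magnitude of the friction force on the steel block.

f ≈ 146 N (down the incline)

Normal direction: N = m g cos θ + P sin θ = 754.2 N.
Parallel to the incline: P cos θ − m g sin θ = 452.5 − 306.3 = 146.1 N; the friction needed to balance this is 146.1 N acting down the slope.
The limit of static friction is μ_s N = 407.3 N.
|f_req| = 146.1 ≤ 407.3 N → the steel block is in equilibrium; friction equals the required value.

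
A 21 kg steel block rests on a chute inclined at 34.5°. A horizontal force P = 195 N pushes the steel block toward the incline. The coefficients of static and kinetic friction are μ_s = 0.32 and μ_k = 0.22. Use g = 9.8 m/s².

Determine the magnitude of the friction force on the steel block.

f ≈ 44.1 N (down the incline)

Normal direction: N = m g cos θ + P sin θ = 280.1 N.
Along the incline, the net driving force (taking up-slope positive) is P cos θ − m g sin θ = 160.7 − 116.6 = 44.14 N, so equilibrium requires friction f = -44.14 N (down-slope).
Maximum static friction: μ_s N = 0.32 × 280.1 = 89.62 N.
Since 44.14 N is within the 89.62 N limit, the steel block stays put and friction is exactly 44.1 N.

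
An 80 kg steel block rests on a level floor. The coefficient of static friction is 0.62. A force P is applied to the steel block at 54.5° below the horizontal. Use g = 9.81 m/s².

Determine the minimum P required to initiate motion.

N = m g + P sin α (the push presses the steel block into the level floor).
At impending slip, P cos α = μ_s N = μ_s (m g + P sin α).
Solving: P (cos α − μ_s sin α) = μ_s m g → P = 0.62×785/(cos 54.5° − 0.62 sin 54.5°) = 487/0.07595 = 6410 N.

P ≈ 6410 N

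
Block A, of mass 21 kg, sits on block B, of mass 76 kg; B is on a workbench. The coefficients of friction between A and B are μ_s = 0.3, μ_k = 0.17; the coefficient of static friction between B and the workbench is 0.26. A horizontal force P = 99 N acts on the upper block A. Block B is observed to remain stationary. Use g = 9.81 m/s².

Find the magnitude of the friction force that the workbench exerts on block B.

The normal force B exerts on A is simply A's weight, N₁ = 206 N.
So the A–B interface can sustain at most μ_s N₁ = 61.8 N of static friction.
P = 99 N exceeds that limit, so A slips over B and the interface friction becomes kinetic: f₁ = μ_k N₁ = 0.17×206 = 35 N.
B experiences an equal 35 N forward from A (third law). B is in equilibrium, so the floor supplies f₂ = 35 N of static friction (limit μ_s(m_A+m_B)g = 247.4 N, not exceeded).

f ≈ 35 N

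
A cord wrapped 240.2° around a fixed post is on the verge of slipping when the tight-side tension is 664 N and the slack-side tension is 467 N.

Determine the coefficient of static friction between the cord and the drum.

T₂/T₁ = e^{μβ} → μ = ln(T₂/T₁)/β.
β = 240.2° = 4.192 rad.
μ = ln(664/467)/4.192 = ln(1.422)/4.192 = 0.084.

μ ≈ 0.084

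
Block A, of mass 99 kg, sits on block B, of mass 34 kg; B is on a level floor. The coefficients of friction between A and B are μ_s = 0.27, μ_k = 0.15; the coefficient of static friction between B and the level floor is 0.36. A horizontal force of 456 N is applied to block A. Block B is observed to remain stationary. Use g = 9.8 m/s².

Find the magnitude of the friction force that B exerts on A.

f ≈ 146 N

The normal force B exerts on A is simply A's weight, N₁ = 970.2 N.
So the A–B interface can sustain at most μ_s N₁ = 262 N of static friction.
Since P = 456 N > 262 N, A slides on B; the A–B friction is kinetic: f₁ = μ_k N₁ = 0.15×970.2 = 146 N.
B experiences an equal 146 N forward from A (third law). B is in equilibrium, so the floor supplies f₂ = 146 N of static friction (limit μ_s(m_A+m_B)g = 469.2 N, not exceeded).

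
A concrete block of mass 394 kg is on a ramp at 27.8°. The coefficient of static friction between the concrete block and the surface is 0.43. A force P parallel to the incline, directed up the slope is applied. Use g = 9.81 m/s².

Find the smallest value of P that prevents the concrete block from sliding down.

The concrete block tends to slide down (tan θ > μ_s), so at the point of impending slip friction acts up-slope at its limit: f = μ_s N.
P is parallel to the surface, so N = m g cos θ = 3420 N.
Along the incline: P + μ_s N = m g sin θ, so P = 1800 − 0.43×3420 = 332 N.

P_min ≈ 332 N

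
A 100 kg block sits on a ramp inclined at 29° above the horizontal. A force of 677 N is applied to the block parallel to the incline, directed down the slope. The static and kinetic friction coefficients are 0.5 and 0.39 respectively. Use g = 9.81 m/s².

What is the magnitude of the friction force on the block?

f ≈ 335 N (up the incline)

The normal reaction is N = m g cos θ = 858 N.
Parallel to the incline, ΣF = 0 gives f = m g sin θ + P = 475.6 + 677 = 1153 N (up-slope positive).
Maximum static friction available: μ_s N = 0.5 × 858 = 429 N.
|1153| exceeds 429 N, so the block slips down-slope; friction is kinetic, f = μ_k N = 0.39×858 = 335 N.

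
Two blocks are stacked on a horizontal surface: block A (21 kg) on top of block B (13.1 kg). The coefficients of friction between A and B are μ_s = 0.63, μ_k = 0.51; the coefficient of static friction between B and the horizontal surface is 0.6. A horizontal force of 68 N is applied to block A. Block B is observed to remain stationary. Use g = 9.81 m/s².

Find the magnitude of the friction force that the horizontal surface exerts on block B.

The normal force B exerts on A is simply A's weight, N₁ = 206 N.
So the A–B interface can sustain at most μ_s N₁ = 129.8 N of static friction.
P = 68 N is within that limit, so A and B move together (both at rest); the A–B friction is simply f₁ = P = 68 N.
By Newton's third law B feels 68 N forward from A. With B stationary, the floor's static friction on B balances it: f₂ = 68 N (well within μ_s(m_A+m_B)g = 200.7 N).

f ≈ 68 N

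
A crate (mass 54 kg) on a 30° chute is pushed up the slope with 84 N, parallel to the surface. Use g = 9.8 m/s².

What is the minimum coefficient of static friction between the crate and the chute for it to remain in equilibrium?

N = m g cos θ = 458.3 N.
Friction must make up the shortfall along the incline: f = m g sin θ − P = 264.6 − 84 = 180.6 N.
At the threshold f = μ_s N, so μ_s,min = 180.6/458.3 = 0.394.

μ_s,min ≈ 0.394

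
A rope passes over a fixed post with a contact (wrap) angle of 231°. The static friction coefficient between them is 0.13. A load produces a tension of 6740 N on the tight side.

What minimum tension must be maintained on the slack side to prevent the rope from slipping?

Capstan equation at impending slip: T_tight/T_slack = e^{μβ}.
β = 231° = 4.032 rad; e^{μβ} = e^{0.13×4.032} = 1.689.
T_slack = T_tight / e^{μβ} = 6740 / 1.689 = 3990 N.

T_min ≈ 3990 N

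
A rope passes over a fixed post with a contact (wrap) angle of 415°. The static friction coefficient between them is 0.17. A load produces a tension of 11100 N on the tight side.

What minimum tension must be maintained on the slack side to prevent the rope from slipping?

T_min ≈ 3240 N

Capstan equation at impending slip: T_tight/T_slack = e^{μβ}.
β = 415° = 7.243 rad; e^{μβ} = e^{0.17×7.243} = 3.426.
T_slack = T_tight / e^{μβ} = 11100 / 3.426 = 3240 N.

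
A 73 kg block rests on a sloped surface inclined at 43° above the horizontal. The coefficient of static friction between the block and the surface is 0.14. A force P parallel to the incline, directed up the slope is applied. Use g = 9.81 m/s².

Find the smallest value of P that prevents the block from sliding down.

P_min ≈ 415 N

The block tends to slide down (tan θ > μ_s), so at the point of impending slip friction acts up-slope at its limit: f = μ_s N.
P is parallel to the surface, so N = m g cos θ = 524 N.
Along the incline: P + μ_s N = m g sin θ, so P = 488 − 0.14×524 = 415 N.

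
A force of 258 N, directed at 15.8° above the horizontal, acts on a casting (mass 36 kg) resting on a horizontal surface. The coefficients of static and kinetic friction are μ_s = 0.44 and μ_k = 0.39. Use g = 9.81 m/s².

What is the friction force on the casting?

f ≈ 110 N

Vertical equilibrium gives N = m g − P sin α = 282.9 N.
The horizontal driving force is P cos α = 248.3 N, so equilibrium needs friction f = 248.3 N.
μ_s N = 0.44 × 282.9 = 124.5 N.
248.3 > 124.5 N → the casting slides; f = μ_k N = 0.39×282.9 = 110 N.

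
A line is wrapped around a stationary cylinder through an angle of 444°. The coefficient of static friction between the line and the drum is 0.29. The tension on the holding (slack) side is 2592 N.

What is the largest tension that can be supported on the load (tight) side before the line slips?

T_max ≈ 24500 N

At impending slip the capstan equation gives T₂/T₁ = e^{μβ} with β in radians.
β = 444° × π/180 = 7.749 rad.
e^{μβ} = e^{0.29×7.749} = 9.462.
T₂ = T₁ · e^{μβ} = 2592 × 9.462 = 24500 N.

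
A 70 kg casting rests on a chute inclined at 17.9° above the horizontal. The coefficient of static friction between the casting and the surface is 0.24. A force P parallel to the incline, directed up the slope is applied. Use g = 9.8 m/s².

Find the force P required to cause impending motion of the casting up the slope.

P ≈ 368 N

At impending motion up the slope, friction acts down-slope at its limit: f = μ_s N.
P is parallel to the surface, so N = m g cos θ = 653 N.
Along the incline: P = m g sin θ + μ_s N = 211 + 0.24×653 = 368 N.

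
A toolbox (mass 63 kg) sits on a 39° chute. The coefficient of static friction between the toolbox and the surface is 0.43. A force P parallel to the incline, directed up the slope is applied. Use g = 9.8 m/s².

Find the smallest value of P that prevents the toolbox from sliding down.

The toolbox tends to slide down (tan θ > μ_s), so at the point of impending slip friction acts up-slope at its limit: f = μ_s N.
P is parallel to the surface, so N = m g cos θ = 480 N.
Along the incline: P + μ_s N = m g sin θ, so P = 389 − 0.43×480 = 182 N.

P_min ≈ 182 N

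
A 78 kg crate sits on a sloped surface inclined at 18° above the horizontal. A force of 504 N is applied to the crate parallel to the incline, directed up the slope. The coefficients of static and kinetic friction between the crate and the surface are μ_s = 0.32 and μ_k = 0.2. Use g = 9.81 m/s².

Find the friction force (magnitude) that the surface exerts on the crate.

The normal reaction is N = m g cos θ = 727.7 N.
Parallel to the incline, ΣF = 0 gives f = m g sin θ − P = 236.5 − 504 = -267.5 N (up-slope positive).
Static friction can supply at most μ_s N = 232.9 N.
|-267.5| exceeds 232.9 N, so the crate slips up-slope; friction is kinetic, f = μ_k N = 0.2×727.7 = 146 N.

f ≈ 146 N (down the incline)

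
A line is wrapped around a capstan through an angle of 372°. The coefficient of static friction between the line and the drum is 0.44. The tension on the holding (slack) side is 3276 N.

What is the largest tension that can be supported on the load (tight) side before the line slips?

At impending slip the capstan equation gives T₂/T₁ = e^{μβ} with β in radians.
β = 372° × π/180 = 6.493 rad.
e^{μβ} = e^{0.44×6.493} = 17.4.
T₂ = T₁ · e^{μβ} = 3276 × 17.4 = 57000 N.

T_max ≈ 57000 N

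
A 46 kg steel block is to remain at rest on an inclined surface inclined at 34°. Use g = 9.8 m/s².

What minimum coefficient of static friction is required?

μ_s,min ≈ 0.675

At the slip threshold m g sin θ = μ_s m g cos θ, so μ_s,min = tan θ.
μ_s,min = tan 34° = 0.675.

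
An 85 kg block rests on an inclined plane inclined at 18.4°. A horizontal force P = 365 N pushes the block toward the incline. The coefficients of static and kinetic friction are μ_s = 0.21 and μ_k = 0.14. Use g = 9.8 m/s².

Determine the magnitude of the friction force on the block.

f ≈ 83.4 N (down the incline)

The horizontal push has a component P sin θ into the surface, so N = m g cos θ + P sin θ = 790.4 + 115.2 = 905.6 N.
Along the incline, the net driving force (taking up-slope positive) is P cos θ − m g sin θ = 346.3 − 262.9 = 83.4 N, so equilibrium requires friction f = -83.4 N (down-slope).
The limit of static friction is μ_s N = 190.2 N.
Since 83.4 N is within the 190.2 N limit, the block stays put and friction is exactly 83.4 N.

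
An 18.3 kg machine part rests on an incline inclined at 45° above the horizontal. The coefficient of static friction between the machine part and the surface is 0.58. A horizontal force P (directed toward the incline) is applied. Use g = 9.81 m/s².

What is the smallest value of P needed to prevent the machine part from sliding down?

P_min ≈ 47.7 N

The machine part tends to slide down (tan θ > μ_s), so at the point of impending slip friction acts up-slope at its limit: f = μ_s N.
Perpendicular to the incline: N = m g cos θ + P sin θ.
Along the incline: P cos θ + μ_s N = m g sin θ, i.e. P cos θ + μ_s (m g cos θ + P sin θ) = m g sin θ.
Solving, P (cos θ + μ_s sin θ) = m g (sin θ − μ_s cos θ), so P = 180×0.297/1.117 = 47.7 N.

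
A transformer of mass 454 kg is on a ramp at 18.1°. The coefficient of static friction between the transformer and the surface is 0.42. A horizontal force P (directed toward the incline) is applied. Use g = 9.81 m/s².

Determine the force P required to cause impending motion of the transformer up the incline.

P ≈ 3860 N

At impending motion up the slope, friction acts down-slope at its limit: f = μ_s N.
Perpendicular to the incline: N = m g cos θ + P sin θ.
Along the incline: P cos θ = m g sin θ + μ_s N = m g sin θ + μ_s (m g cos θ + P sin θ).
Solving, P (cos θ − μ_s sin θ) = m g (sin θ + μ_s cos θ), so P = 454×9.81×(sin 18.1° + 0.42 cos 18.1°)/(cos 18.1° − 0.42 sin 18.1°) = 4450×0.7099/0.82 = 3860 N.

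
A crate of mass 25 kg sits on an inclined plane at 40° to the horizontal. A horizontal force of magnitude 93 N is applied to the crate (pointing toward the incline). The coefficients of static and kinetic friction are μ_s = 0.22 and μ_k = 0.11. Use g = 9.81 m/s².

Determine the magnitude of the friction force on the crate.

Normal direction: N = m g cos θ + P sin θ = 247.7 N.
Along the incline, the net driving force (taking up-slope positive) is P cos θ − m g sin θ = 71.24 − 157.6 = -86.4 N, so equilibrium requires friction f = 86.4 N (up-slope).
The limit of static friction is μ_s N = 54.48 N.
|f_req| = 86.4 > 54.48 N → the crate slides down the incline; f = μ_k N = 0.11 × 247.7 = 27.2 N.

f ≈ 27.2 N (up the incline)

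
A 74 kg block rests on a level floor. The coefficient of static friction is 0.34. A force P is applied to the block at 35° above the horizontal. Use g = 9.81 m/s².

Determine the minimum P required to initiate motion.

N = m g − P sin α (the pull lifts the block).
At impending slip, P cos α = μ_s N = μ_s (m g − P sin α).
Solving: P (cos α + μ_s sin α) = μ_s m g → P = 0.34×726/(cos 35° + 0.34 sin 35°) = 247/1.014 = 243 N.

P ≈ 243 N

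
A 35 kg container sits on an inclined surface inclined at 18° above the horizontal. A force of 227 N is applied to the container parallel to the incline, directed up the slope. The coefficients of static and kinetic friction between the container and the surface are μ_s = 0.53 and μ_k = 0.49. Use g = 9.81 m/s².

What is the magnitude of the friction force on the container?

f ≈ 121 N (down the incline)

Normal force: N = m g cos θ = 35 × 9.81 × cos 18° = 326.5 N.
Parallel to the incline, ΣF = 0 gives f = m g sin θ − P = 106.1 − 227 = -120.9 N (up-slope positive).
Maximum static friction available: μ_s N = 0.53 × 326.5 = 173.1 N.
Since |-120.9| ≤ 173.1 N, static friction is sufficient; f equals the required value, not μ_s N.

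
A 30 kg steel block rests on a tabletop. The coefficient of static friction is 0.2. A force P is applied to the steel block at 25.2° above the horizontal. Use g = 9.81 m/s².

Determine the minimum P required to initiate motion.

N = m g − P sin α (the pull lifts the steel block).
At impending slip, P cos α = μ_s N = μ_s (m g − P sin α).
Solving: P (cos α + μ_s sin α) = μ_s m g → P = 0.2×294/(cos 25.2° + 0.2 sin 25.2°) = 58.9/0.99 = 59.5 N.

P ≈ 59.5 N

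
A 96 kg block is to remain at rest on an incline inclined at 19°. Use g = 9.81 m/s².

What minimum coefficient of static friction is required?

μ_s,min ≈ 0.344

At the slip threshold m g sin θ = μ_s m g cos θ, so μ_s,min = tan θ.
μ_s,min = tan 19° = 0.344.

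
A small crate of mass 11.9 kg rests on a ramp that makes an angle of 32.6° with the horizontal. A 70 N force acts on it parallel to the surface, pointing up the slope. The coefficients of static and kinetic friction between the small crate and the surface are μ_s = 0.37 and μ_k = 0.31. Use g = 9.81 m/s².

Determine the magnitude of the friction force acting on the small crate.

f ≈ 7.1 N (down the incline)

Perpendicular to the surface, N = m g cos θ = 11.9·9.81·cos 32.6° = 98.35 N.
The friction needed for equilibrium is m g sin θ − P = 62.9 − 70 = -7.104 N, measured positive up-slope.
Maximum static friction available: μ_s N = 0.37 × 98.35 = 36.39 N.
Since |-7.104| ≤ 36.39 N, no slip — friction simply equals what equilibrium demands.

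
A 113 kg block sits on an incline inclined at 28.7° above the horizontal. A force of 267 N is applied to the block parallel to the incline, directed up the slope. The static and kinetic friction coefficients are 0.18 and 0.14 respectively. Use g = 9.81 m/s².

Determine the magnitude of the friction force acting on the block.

f ≈ 136 N (up the incline)

Perpendicular to the surface, N = m g cos θ = 113·9.81·cos 28.7° = 972.3 N.
The friction needed for equilibrium is m g sin θ − P = 532.3 − 267 = 265.3 N, measured positive up-slope.
Maximum static friction available: μ_s N = 0.18 × 972.3 = 175 N.
Since |265.3| > 175 N, static friction cannot hold it; the block slides down the incline and kinetic friction applies: f = μ_k N = 0.14 × 972.3 = 136 N.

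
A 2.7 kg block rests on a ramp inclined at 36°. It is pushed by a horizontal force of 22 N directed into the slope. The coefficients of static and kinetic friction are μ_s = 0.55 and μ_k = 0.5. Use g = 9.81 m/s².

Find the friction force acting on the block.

The horizontal push has a component P sin θ into the surface, so N = m g cos θ + P sin θ = 21.43 + 12.93 = 34.36 N.
Along the incline, the net driving force (taking up-slope positive) is P cos θ − m g sin θ = 17.8 − 15.57 = 2.23 N, so equilibrium requires friction f = -2.23 N (down-slope).
The limit of static friction is μ_s N = 18.9 N.
Since 2.23 N is within the 18.9 N limit, the block stays put and friction is exactly 2.23 N.

f ≈ 2.23 N (down the incline)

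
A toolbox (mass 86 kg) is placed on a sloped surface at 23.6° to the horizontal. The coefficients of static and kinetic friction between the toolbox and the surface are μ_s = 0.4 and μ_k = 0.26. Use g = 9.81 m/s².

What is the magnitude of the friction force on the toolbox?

f ≈ 201 N (up the incline)

Normal force: N = m g cos θ = 86 × 9.81 × cos 23.6° = 773.1 N.
Along the slope the weight component is m g sin θ = 337.8 N; friction must supply exactly this, acting up-slope.
Static friction can supply at most μ_s N = 309.2 N.
Since |337.8| > 309.2 N, static friction cannot hold it; the toolbox slides down the incline and kinetic friction applies: f = μ_k N = 0.26 × 773.1 = 201 N.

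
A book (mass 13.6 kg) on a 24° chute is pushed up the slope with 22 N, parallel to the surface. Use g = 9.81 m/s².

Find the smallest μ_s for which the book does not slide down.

μ_s,min ≈ 0.265

N = m g cos θ = 121.9 N.
Friction must make up the shortfall along the incline: f = m g sin θ − P = 54.27 − 22 = 32.27 N.
At the threshold f = μ_s N, so μ_s,min = 32.27/121.9 = 0.265.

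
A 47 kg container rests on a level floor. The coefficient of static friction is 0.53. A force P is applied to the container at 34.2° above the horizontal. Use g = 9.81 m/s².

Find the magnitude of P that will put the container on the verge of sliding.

N = m g − P sin α (the pull lifts the container).
At impending slip, P cos α = μ_s N = μ_s (m g − P sin α).
Solving: P (cos α + μ_s sin α) = μ_s m g → P = 0.53×461/(cos 34.2° + 0.53 sin 34.2°) = 244/1.125 = 217 N.

P ≈ 217 N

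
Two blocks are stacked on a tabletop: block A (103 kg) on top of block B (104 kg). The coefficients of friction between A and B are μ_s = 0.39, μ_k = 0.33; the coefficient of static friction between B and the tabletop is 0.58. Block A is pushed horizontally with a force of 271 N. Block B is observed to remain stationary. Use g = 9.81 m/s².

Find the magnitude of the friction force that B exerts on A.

f ≈ 271 N

Normal force at the A–B interface: N₁ = m_A g = 1010 N.
Maximum static friction on A from B: μ_s N₁ = 0.39×1010 = 394.1 N.
Since P = 271 N ≤ 394.1 N, A does not slip on B; friction on A equals P = 271 N.
B experiences an equal 271 N forward from A (third law). B is in equilibrium, so the floor supplies f₂ = 271 N of static friction (limit μ_s(m_A+m_B)g = 1178 N, not exceeded).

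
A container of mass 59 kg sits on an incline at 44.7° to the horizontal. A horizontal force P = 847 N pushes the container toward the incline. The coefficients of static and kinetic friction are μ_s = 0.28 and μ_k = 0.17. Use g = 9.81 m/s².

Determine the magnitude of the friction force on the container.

f ≈ 195 N (down the incline)

The horizontal push has a component P sin θ into the surface, so N = m g cos θ + P sin θ = 411.4 + 595.8 = 1007 N.
Along the incline, the net driving force (taking up-slope positive) is P cos θ − m g sin θ = 602 − 407.1 = 194.9 N, so equilibrium requires friction f = -194.9 N (down-slope).
Maximum static friction: μ_s N = 0.28 × 1007 = 282 N.
|f_req| = 194.9 ≤ 282 N → the container is in equilibrium; friction equals the required value.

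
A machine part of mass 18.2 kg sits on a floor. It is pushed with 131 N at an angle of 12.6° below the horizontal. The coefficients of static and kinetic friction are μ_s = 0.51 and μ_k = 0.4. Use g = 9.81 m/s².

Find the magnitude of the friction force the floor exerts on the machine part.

Vertical equilibrium gives N = m g + P sin α = 207.1 N.
Horizontally, friction must balance P cos α = 127.8 N.
The static-friction limit is μ_s N = 105.6 N.
The required friction exceeds μ_s N, so the machine part moves and f = μ_k N = 82.8 N.

f ≈ 82.8 N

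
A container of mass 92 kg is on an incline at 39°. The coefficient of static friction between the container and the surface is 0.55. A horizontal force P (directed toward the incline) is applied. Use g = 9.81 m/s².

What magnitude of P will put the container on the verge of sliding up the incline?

P ≈ 2210 N

At impending motion up the slope, friction acts down-slope at its limit: f = μ_s N.
Perpendicular to the incline: N = m g cos θ + P sin θ.
Along the incline: P cos θ = m g sin θ + μ_s N = m g sin θ + μ_s (m g cos θ + P sin θ).
Solving, P (cos θ − μ_s sin θ) = m g (sin θ + μ_s cos θ), so P = 92×9.81×(sin 39° + 0.55 cos 39°)/(cos 39° − 0.55 sin 39°) = 903×1.057/0.431 = 2210 N.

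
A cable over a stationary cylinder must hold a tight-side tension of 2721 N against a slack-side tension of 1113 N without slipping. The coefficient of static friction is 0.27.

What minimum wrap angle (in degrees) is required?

β_min ≈ 190°

T₂/T₁ = e^{μβ} → β = ln(T₂/T₁)/μ.
β = ln(2721/1113)/0.27 = 0.8939/0.27 = 3.311 rad.
In degrees: β = 3.311 × 180/π = 190°.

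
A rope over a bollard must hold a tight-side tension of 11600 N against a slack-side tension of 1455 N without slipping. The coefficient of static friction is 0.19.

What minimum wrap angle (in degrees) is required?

β_min ≈ 626°

T₂/T₁ = e^{μβ} → β = ln(T₂/T₁)/μ.
β = ln(11600/1455)/0.19 = 2.076/0.19 = 10.93 rad.
In degrees: β = 10.93 × 180/π = 626°.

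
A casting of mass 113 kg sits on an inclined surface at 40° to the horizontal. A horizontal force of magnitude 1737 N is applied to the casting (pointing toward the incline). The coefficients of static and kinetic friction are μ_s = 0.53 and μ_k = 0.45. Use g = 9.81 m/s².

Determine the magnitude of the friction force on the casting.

The horizontal push has a component P sin θ into the surface, so N = m g cos θ + P sin θ = 849.2 + 1117 = 1966 N.
Parallel to the incline: P cos θ − m g sin θ = 1331 − 712.5 = 618.1 N; the friction needed to balance this is 618.1 N acting down the slope.
The limit of static friction is μ_s N = 1042 N.
|f_req| = 618.1 ≤ 1042 N → the casting is in equilibrium; friction equals the required value.

f ≈ 618 N (down the incline)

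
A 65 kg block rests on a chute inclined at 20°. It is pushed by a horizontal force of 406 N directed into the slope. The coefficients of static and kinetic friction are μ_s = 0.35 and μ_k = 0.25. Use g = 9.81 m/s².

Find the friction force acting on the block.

The horizontal push has a component P sin θ into the surface, so N = m g cos θ + P sin θ = 599.2 + 138.9 = 738.1 N.
Parallel to the incline: P cos θ − m g sin θ = 381.5 − 218.1 = 163.4 N; the friction needed to balance this is 163.4 N acting down the slope.
The limit of static friction is μ_s N = 258.3 N.
|f_req| = 163.4 ≤ 258.3 N → the block is in equilibrium; friction equals the required value.

f ≈ 163 N (down the incline)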